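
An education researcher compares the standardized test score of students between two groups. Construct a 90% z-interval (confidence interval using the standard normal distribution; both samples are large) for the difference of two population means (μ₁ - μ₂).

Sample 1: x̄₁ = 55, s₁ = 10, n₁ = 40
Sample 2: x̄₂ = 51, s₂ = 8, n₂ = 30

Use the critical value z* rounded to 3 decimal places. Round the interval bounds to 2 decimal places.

Both samples are large (n₁ = 40 ≥ 30, n₂ = 30 ≥ 30), so a z-interval for the difference of means applies.

Point estimate: x̄₁ - x̄₂ = 55 - 51 = 4

Standard error: SE = √(s₁²/n₁ + s₂²/n₂)
= √(10²/40 + 8²/30)
= √(2.500000 + 2.133333)
= 2.152518

For 90% confidence, z* = 1.645 (from standard normal table)
Margin of error: E = z* × SE = 1.645 × 2.152518 = 3.5409

Z-interval: (x̄₁ - x̄₂) ± E = 4 ± 3.5409 = (0.4591, 7.5409)

Rounded to 2 decimal places:

(0.46, 7.54)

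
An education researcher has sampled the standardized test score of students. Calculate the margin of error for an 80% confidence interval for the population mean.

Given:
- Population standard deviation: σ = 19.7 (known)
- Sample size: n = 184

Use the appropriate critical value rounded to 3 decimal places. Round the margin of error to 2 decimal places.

The population standard deviation σ is known, so use the z-interval margin of error formula.

For 80% confidence, z* = 1.282 (from standard normal table)

Margin of error formula for z-interval: E = z* × σ/√n

E = 1.282 × 19.7/√184
  = 1.282 × 1.452303
  = 1.8619

Rounded to 2 decimal places:

1.86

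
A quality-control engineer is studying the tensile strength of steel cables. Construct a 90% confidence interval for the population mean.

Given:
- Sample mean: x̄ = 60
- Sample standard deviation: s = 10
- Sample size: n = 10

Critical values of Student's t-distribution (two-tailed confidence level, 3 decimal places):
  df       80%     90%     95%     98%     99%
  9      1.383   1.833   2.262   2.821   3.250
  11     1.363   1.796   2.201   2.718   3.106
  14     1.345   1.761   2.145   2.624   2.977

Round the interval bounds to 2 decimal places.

The population standard deviation σ is unknown (only the sample standard deviation s is given), so use a t-interval with df = n - 1 = 10 - 1 = 9.

For 90% confidence with df = 9, t* = 1.833 (from t-table)

Standard error: SE = s/√n = 10/√10 = 3.162278

Margin of error: E = t* × SE = 1.833 × 3.162278 = 5.7965

T-interval: x̄ ± E = 60 ± 5.7965 = (54.2035, 65.7965)

Rounded to 2 decimal places:

(54.20, 65.80)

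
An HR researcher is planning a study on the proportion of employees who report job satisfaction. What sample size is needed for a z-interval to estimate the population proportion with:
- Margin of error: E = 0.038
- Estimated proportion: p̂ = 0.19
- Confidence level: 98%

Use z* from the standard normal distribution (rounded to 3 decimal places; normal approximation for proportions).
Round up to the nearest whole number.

Using z* for proportion z-interval (normal approximation).

For 98% confidence, z* = 2.326 (from standard normal table)

Sample size formula for proportion z-interval: n = z*²p̂(1-p̂)/E²

n = 2.326² × 0.19 × 0.81 / 0.038²
  = 5.410276 × 0.1539 / 0.001444
  = 576.6215

Round up to the nearest whole number: n = 577

577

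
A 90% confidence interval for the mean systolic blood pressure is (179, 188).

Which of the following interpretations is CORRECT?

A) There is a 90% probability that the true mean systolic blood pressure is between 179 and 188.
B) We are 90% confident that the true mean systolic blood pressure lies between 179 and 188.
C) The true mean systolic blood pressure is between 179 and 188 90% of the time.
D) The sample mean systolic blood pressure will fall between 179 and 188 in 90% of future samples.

A confidence interval represents our confidence in the procedure, not a probability statement about the parameter.

Key concept: If we repeated this sampling process many times and computed a 90% CI each time, about 90% of those intervals would contain the true population parameter.

For this specific interval (179, 188):
- Midpoint (point estimate): 183.5
- Margin of error: 4.5

The correct interpretation is the one stating confidence that the true parameter lies in the interval — option B.

B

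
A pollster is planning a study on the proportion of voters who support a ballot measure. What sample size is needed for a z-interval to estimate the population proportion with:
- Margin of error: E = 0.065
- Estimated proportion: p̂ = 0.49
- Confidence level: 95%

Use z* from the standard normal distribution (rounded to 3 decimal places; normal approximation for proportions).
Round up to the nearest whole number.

Using z* for proportion z-interval (normal approximation).

For 95% confidence, z* = 1.96 (from standard normal table)

Sample size formula for proportion z-interval: n = z*²p̂(1-p̂)/E²

n = 1.96² × 0.49 × 0.51 / 0.065²
  = 3.8416 × 0.2499 / 0.004225
  = 227.2227

Round up to the nearest whole number: n = 228

228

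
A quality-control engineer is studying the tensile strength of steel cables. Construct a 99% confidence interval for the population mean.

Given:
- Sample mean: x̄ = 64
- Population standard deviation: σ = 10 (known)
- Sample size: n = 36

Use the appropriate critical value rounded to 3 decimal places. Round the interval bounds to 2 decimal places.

The population standard deviation σ is known, so use a z-interval (standard normal critical value).

For 99% confidence, z* = 2.576 (from standard normal table)

Standard error: SE = σ/√n = 10/√36 = 1.666667

Margin of error: E = z* × SE = 2.576 × 1.666667 = 4.2933

Z-interval: x̄ ± E = 64 ± 4.2933 = (59.7067, 68.2933)

Rounded to 2 decimal places:

(59.71, 68.29)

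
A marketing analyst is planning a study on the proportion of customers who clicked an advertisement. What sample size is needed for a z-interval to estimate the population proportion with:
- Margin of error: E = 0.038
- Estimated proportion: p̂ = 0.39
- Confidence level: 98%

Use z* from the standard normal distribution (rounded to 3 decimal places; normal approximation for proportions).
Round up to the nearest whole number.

Using z* for proportion z-interval (normal approximation).

For 98% confidence, z* = 2.326 (from standard normal table)

Sample size formula for proportion z-interval: n = z*²p̂(1-p̂)/E²

n = 2.326² × 0.39 × 0.61 / 0.038²
  = 5.410276 × 0.2379 / 0.001444
  = 891.3467

Round up to the nearest whole number: n = 892

892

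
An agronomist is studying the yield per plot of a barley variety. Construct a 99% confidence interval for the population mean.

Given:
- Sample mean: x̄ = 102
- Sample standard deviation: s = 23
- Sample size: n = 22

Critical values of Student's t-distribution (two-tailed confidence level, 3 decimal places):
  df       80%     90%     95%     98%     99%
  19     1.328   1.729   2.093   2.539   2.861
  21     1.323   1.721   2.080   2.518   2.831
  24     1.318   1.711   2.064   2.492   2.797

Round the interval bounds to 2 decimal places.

The population standard deviation σ is unknown (only the sample standard deviation s is given), so use a t-interval with df = n - 1 = 22 - 1 = 21.

For 99% confidence with df = 21, t* = 2.831 (from t-table)

Standard error: SE = s/√n = 23/√22 = 4.903616

Margin of error: E = t* × SE = 2.831 × 4.903616 = 13.8821

T-interval: x̄ ± E = 102 ± 13.8821 = (88.1179, 115.8821)

Rounded to 2 decimal places:

(88.12, 115.88)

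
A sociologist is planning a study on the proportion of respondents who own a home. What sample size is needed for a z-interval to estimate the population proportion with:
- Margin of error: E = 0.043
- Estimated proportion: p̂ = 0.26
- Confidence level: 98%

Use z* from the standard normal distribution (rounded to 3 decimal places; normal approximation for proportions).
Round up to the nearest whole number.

Using z* for proportion z-interval (normal approximation).

For 98% confidence, z* = 2.326 (from standard normal table)

Sample size formula for proportion z-interval: n = z*²p̂(1-p̂)/E²

n = 2.326² × 0.26 × 0.74 / 0.043²
  = 5.410276 × 0.1924 / 0.001849
  = 562.9730

Round up to the nearest whole number: n = 563

563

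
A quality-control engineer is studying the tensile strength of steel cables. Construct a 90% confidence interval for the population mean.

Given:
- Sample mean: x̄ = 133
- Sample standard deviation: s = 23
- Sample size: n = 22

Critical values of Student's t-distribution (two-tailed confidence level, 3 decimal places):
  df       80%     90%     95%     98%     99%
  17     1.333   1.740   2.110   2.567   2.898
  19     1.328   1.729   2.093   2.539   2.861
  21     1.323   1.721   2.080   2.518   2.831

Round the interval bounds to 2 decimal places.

The population standard deviation σ is unknown (only the sample standard deviation s is given), so use a t-interval with df = n - 1 = 22 - 1 = 21.

For 90% confidence with df = 21, t* = 1.721 (from t-table)

Standard error: SE = s/√n = 23/√22 = 4.903616

Margin of error: E = t* × SE = 1.721 × 4.903616 = 8.4391

T-interval: x̄ ± E = 133 ± 8.4391 = (124.5609, 141.4391)

Rounded to 2 decimal places:

(124.56, 141.44)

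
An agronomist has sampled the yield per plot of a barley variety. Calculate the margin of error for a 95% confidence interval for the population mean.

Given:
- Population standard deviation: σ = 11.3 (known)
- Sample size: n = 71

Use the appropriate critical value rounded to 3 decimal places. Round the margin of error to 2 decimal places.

The population standard deviation σ is known, so use the z-interval margin of error formula.

For 95% confidence, z* = 1.96 (from standard normal table)

Margin of error formula for z-interval: E = z* × σ/√n

E = 1.96 × 11.3/√71
  = 1.96 × 1.341063
  = 2.6285

Rounded to 2 decimal places:

2.63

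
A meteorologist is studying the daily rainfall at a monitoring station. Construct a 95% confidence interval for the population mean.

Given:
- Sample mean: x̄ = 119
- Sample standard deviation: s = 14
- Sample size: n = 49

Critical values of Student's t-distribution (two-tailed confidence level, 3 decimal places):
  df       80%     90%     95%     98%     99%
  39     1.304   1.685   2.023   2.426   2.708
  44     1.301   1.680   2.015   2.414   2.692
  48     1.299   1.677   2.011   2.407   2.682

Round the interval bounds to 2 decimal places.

The population standard deviation σ is unknown (only the sample standard deviation s is given), so use a t-interval with df = n - 1 = 49 - 1 = 48.

For 95% confidence with df = 48, t* = 2.011 (from t-table)

Standard error: SE = s/√n = 14/√49 = 2.000000

Margin of error: E = t* × SE = 2.011 × 2.000000 = 4.0220

T-interval: x̄ ± E = 119 ± 4.0220 = (114.9780, 123.0220)

Rounded to 2 decimal places:

(114.98, 123.02)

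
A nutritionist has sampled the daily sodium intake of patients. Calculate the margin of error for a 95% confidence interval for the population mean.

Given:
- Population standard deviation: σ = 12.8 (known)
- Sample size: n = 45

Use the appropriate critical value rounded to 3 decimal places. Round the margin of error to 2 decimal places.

The population standard deviation σ is known, so use the z-interval margin of error formula.

For 95% confidence, z* = 1.96 (from standard normal table)

Margin of error formula for z-interval: E = z* × σ/√n

E = 1.96 × 12.8/√45
  = 1.96 × 1.908111
  = 3.7399

Rounded to 2 decimal places:

3.74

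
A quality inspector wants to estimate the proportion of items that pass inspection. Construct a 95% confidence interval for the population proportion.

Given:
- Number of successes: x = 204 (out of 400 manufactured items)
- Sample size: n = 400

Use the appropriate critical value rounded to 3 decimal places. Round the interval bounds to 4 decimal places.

Sample proportion: p̂ = 204/400 = 0.510000

Check conditions for normal approximation:
  np̂ = 204 ≥ 10 ✓
  n(1-p̂) = 196 ≥ 10 ✓

The sample is large enough, so use a z-interval (normal approximation) for the proportion.

For 95% confidence, z* = 1.96 (from standard normal table)

Standard error: SE = √(p̂(1-p̂)/n) = √(0.510000×0.490000/400) = 0.02499500

Margin of error: E = z* × SE = 1.96 × 0.02499500 = 0.048990

Z-interval: p̂ ± E = 0.510000 ± 0.048990 = (0.461010, 0.558990)

Rounded to 4 decimal places:

(0.4610, 0.5590)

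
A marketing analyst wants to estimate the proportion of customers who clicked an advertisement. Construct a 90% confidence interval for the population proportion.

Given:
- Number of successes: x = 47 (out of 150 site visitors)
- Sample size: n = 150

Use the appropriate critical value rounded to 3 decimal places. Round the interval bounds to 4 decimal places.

Sample proportion: p̂ = 47/150 = 0.313333

Check conditions for normal approximation:
  np̂ = 47 ≥ 10 ✓
  n(1-p̂) = 103 ≥ 10 ✓

The sample is large enough, so use a z-interval (normal approximation) for the proportion.

For 90% confidence, z* = 1.645 (from standard normal table)

Standard error: SE = √(p̂(1-p̂)/n) = √(0.313333×0.686667/150) = 0.03787308

Margin of error: E = z* × SE = 1.645 × 0.03787308 = 0.062301

Z-interval: p̂ ± E = 0.313333 ± 0.062301 = (0.251032, 0.375635)

Rounded to 4 decimal places:

(0.2510, 0.3756)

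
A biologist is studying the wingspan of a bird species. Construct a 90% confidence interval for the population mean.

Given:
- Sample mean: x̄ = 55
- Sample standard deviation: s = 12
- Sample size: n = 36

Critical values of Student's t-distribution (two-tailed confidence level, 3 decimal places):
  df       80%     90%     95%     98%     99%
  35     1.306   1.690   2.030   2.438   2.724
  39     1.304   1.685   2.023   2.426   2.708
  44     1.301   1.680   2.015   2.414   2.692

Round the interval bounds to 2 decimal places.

The population standard deviation σ is unknown (only the sample standard deviation s is given), so use a t-interval with df = n - 1 = 36 - 1 = 35.

For 90% confidence with df = 35, t* = 1.690 (from t-table)

Standard error: SE = s/√n = 12/√36 = 2.000000

Margin of error: E = t* × SE = 1.690 × 2.000000 = 3.3800

T-interval: x̄ ± E = 55 ± 3.3800 = (51.6200, 58.3800)

Rounded to 2 decimal places:

(51.62, 58.38)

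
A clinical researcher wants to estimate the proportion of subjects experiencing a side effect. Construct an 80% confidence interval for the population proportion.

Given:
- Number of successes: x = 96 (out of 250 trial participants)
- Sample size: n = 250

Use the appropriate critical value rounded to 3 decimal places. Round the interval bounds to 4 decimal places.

Sample proportion: p̂ = 96/250 = 0.384000

Check conditions for normal approximation:
  np̂ = 96 ≥ 10 ✓
  n(1-p̂) = 154 ≥ 10 ✓

The sample is large enough, so use a z-interval (normal approximation) for the proportion.

For 80% confidence, z* = 1.282 (from standard normal table)

Standard error: SE = √(p̂(1-p̂)/n) = √(0.384000×0.616000/250) = 0.03075997

Margin of error: E = z* × SE = 1.282 × 0.03075997 = 0.039434

Z-interval: p̂ ± E = 0.384000 ± 0.039434 = (0.344566, 0.423434)

Rounded to 4 decimal places:

(0.3446, 0.4234)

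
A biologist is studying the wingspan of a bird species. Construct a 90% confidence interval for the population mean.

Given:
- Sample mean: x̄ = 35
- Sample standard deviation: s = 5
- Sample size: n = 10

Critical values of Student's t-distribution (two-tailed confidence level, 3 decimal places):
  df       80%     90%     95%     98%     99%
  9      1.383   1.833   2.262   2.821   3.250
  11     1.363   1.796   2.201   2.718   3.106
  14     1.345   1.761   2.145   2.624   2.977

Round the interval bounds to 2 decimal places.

The population standard deviation σ is unknown (only the sample standard deviation s is given), so use a t-interval with df = n - 1 = 10 - 1 = 9.

For 90% confidence with df = 9, t* = 1.833 (from t-table)

Standard error: SE = s/√n = 5/√10 = 1.581139

Margin of error: E = t* × SE = 1.833 × 1.581139 = 2.8982

T-interval: x̄ ± E = 35 ± 2.8982 = (32.1018, 37.8982)

Rounded to 2 decimal places:

(32.10, 37.90)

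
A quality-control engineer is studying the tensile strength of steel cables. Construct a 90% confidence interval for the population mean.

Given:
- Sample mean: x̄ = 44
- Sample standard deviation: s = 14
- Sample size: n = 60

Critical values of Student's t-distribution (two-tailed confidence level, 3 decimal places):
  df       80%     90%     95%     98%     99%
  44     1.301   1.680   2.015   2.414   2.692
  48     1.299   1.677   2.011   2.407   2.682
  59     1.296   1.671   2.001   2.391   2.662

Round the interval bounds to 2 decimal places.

The population standard deviation σ is unknown (only the sample standard deviation s is given), so use a t-interval with df = n - 1 = 60 - 1 = 59.

For 90% confidence with df = 59, t* = 1.671 (from t-table)

Standard error: SE = s/√n = 14/√60 = 1.807392

Margin of error: E = t* × SE = 1.671 × 1.807392 = 3.0202

T-interval: x̄ ± E = 44 ± 3.0202 = (40.9798, 47.0202)

Rounded to 2 decimal places:

(40.98, 47.02)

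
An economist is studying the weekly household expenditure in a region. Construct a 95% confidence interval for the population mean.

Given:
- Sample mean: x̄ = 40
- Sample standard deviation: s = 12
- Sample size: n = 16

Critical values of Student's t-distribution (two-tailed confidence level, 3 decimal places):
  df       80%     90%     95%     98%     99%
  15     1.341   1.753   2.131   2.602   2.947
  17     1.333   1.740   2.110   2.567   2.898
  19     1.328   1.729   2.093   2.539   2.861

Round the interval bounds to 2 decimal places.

The population standard deviation σ is unknown (only the sample standard deviation s is given), so use a t-interval with df = n - 1 = 16 - 1 = 15.

For 95% confidence with df = 15, t* = 2.131 (from t-table)

Standard error: SE = s/√n = 12/√16 = 3.000000

Margin of error: E = t* × SE = 2.131 × 3.000000 = 6.3930

T-interval: x̄ ± E = 40 ± 6.3930 = (33.6070, 46.3930)

Rounded to 2 decimal places:

(33.61, 46.39)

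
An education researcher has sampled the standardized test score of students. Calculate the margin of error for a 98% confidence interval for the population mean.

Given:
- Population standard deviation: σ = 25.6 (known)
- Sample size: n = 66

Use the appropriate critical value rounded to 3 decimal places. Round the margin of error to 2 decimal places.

The population standard deviation σ is known, so use the z-interval margin of error formula.

For 98% confidence, z* = 2.326 (from standard normal table)

Margin of error formula for z-interval: E = z* × σ/√n

E = 2.326 × 25.6/√66
  = 2.326 × 3.151142
  = 7.3296

Rounded to 2 decimal places:

7.33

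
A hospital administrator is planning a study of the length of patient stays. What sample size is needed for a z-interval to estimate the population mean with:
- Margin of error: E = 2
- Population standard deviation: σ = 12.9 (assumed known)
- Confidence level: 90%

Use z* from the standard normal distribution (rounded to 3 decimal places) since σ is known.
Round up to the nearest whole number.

Using z* since population σ is known (z-interval formula).

For 90% confidence, z* = 1.645 (from standard normal table)

Sample size formula for z-interval: n = (z*σ/E)²

n = (1.645 × 12.9 / 2)²
  = (10.610250)²
  = 112.5774

Round up to the nearest whole number: n = 113

113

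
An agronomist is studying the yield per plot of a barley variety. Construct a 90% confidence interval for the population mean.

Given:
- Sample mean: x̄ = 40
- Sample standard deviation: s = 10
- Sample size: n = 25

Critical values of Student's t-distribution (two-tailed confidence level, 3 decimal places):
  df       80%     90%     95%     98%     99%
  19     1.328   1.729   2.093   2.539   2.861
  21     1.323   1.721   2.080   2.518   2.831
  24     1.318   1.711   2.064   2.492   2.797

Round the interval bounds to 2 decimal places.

The population standard deviation σ is unknown (only the sample standard deviation s is given), so use a t-interval with df = n - 1 = 25 - 1 = 24.

For 90% confidence with df = 24, t* = 1.711 (from t-table)

Standard error: SE = s/√n = 10/√25 = 2.000000

Margin of error: E = t* × SE = 1.711 × 2.000000 = 3.4220

T-interval: x̄ ± E = 40 ± 3.4220 = (36.5780, 43.4220)

Rounded to 2 decimal places:

(36.58, 43.42)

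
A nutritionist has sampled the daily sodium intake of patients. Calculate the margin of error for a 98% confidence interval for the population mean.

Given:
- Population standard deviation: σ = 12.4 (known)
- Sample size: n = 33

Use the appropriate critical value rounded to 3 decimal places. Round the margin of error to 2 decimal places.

The population standard deviation σ is known, so use the z-interval margin of error formula.

For 98% confidence, z* = 2.326 (from standard normal table)

Margin of error formula for z-interval: E = z* × σ/√n

E = 2.326 × 12.4/√33
  = 2.326 × 2.158563
  = 5.0208

Rounded to 2 decimal places:

5.02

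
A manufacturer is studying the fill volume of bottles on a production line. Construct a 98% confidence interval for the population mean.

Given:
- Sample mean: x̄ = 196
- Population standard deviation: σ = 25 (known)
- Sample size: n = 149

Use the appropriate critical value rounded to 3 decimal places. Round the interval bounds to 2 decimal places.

The population standard deviation σ is known, so use a z-interval (standard normal critical value).

For 98% confidence, z* = 2.326 (from standard normal table)

Standard error: SE = σ/√n = 25/√149 = 2.048080

Margin of error: E = z* × SE = 2.326 × 2.048080 = 4.7638

Z-interval: x̄ ± E = 196 ± 4.7638 = (191.2362, 200.7638)

Rounded to 2 decimal places:

(191.24, 200.76)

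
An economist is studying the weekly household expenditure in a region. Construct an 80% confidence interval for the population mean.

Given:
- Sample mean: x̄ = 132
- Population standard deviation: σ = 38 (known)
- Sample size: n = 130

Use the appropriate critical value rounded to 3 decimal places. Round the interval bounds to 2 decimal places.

The population standard deviation σ is known, so use a z-interval (standard normal critical value).

For 80% confidence, z* = 1.282 (from standard normal table)

Standard error: SE = σ/√n = 38/√130 = 3.332820

Margin of error: E = z* × SE = 1.282 × 3.332820 = 4.2727

Z-interval: x̄ ± E = 132 ± 4.2727 = (127.7273, 136.2727)

Rounded to 2 decimal places:

(127.73, 136.27)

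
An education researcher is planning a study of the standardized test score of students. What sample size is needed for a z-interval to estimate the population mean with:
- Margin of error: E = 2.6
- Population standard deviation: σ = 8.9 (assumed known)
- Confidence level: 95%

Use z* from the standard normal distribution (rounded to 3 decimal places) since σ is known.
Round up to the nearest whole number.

Using z* since population σ is known (z-interval formula).

For 95% confidence, z* = 1.96 (from standard normal table)

Sample size formula for z-interval: n = (z*σ/E)²

n = (1.96 × 8.9 / 2.6)²
  = (6.709231)²
  = 45.0138

Round up to the nearest whole number: n = 46

46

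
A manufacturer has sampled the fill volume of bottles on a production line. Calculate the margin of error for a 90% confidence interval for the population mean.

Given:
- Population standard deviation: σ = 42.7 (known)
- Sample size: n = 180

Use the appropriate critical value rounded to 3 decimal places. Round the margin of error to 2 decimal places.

The population standard deviation σ is known, so use the z-interval margin of error formula.

For 90% confidence, z* = 1.645 (from standard normal table)

Margin of error formula for z-interval: E = z* × σ/√n

E = 1.645 × 42.7/√180
  = 1.645 × 3.182670
  = 5.2355

Rounded to 2 decimal places:

5.24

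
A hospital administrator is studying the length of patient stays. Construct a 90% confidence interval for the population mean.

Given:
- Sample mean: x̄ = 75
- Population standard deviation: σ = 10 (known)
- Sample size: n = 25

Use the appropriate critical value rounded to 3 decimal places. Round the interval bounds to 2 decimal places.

The population standard deviation σ is known, so use a z-interval (standard normal critical value).

For 90% confidence, z* = 1.645 (from standard normal table)

Standard error: SE = σ/√n = 10/√25 = 2.000000

Margin of error: E = z* × SE = 1.645 × 2.000000 = 3.2900

Z-interval: x̄ ± E = 75 ± 3.2900 = (71.7100, 78.2900)

Rounded to 2 decimal places:

(71.71, 78.29)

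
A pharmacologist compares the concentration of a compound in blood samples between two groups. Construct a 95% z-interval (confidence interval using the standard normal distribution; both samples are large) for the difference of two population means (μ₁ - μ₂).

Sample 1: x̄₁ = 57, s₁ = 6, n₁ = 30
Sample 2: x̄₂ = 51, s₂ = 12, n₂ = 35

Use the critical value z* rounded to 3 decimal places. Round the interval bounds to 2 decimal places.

Both samples are large (n₁ = 30 ≥ 30, n₂ = 35 ≥ 30), so a z-interval for the difference of means applies.

Point estimate: x̄₁ - x̄₂ = 57 - 51 = 6

Standard error: SE = √(s₁²/n₁ + s₂²/n₂)
= √(6²/30 + 12²/35)
= √(1.200000 + 4.114286)
= 2.305273

For 95% confidence, z* = 1.96 (from standard normal table)
Margin of error: E = z* × SE = 1.96 × 2.305273 = 4.5183

Z-interval: (x̄₁ - x̄₂) ± E = 6 ± 4.5183 = (1.4817, 10.5183)

Rounded to 2 decimal places:

(1.48, 10.52)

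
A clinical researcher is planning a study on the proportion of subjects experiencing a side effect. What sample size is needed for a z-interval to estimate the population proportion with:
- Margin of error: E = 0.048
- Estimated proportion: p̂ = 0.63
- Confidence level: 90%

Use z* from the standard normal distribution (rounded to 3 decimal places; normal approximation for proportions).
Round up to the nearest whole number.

Using z* for proportion z-interval (normal approximation).

For 90% confidence, z* = 1.645 (from standard normal table)

Sample size formula for proportion z-interval: n = z*²p̂(1-p̂)/E²

n = 1.645² × 0.63 × 0.37 / 0.048²
  = 2.706025 × 0.2331 / 0.002304
  = 273.7736

Round up to the nearest whole number: n = 274

274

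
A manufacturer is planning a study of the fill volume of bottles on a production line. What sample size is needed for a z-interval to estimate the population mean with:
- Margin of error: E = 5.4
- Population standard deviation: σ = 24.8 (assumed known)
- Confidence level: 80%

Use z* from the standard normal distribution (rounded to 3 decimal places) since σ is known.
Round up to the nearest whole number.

Using z* since population σ is known (z-interval formula).

For 80% confidence, z* = 1.282 (from standard normal table)

Sample size formula for z-interval: n = (z*σ/E)²

n = (1.282 × 24.8 / 5.4)²
  = (5.887704)²
  = 34.6651

Round up to the nearest whole number: n = 35

35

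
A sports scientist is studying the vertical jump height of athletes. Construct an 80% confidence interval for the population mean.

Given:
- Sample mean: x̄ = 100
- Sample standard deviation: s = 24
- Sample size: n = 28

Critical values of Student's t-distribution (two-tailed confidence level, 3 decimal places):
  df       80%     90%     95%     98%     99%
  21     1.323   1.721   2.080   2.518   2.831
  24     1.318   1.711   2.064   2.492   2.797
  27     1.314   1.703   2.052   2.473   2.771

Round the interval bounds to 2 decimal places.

The population standard deviation σ is unknown (only the sample standard deviation s is given), so use a t-interval with df = n - 1 = 28 - 1 = 27.

For 80% confidence with df = 27, t* = 1.314 (from t-table)

Standard error: SE = s/√n = 24/√28 = 4.535574

Margin of error: E = t* × SE = 1.314 × 4.535574 = 5.9597

T-interval: x̄ ± E = 100 ± 5.9597 = (94.0403, 105.9597)

Rounded to 2 decimal places:

(94.04, 105.96)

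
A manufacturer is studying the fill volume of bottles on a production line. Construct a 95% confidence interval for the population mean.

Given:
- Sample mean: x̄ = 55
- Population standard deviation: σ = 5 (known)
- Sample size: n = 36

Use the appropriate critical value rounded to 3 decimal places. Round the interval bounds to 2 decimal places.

The population standard deviation σ is known, so use a z-interval (standard normal critical value).

For 95% confidence, z* = 1.96 (from standard normal table)

Standard error: SE = σ/√n = 5/√36 = 0.833333

Margin of error: E = z* × SE = 1.96 × 0.833333 = 1.6333

Z-interval: x̄ ± E = 55 ± 1.6333 = (53.3667, 56.6333)

Rounded to 2 decimal places:

(53.37, 56.63)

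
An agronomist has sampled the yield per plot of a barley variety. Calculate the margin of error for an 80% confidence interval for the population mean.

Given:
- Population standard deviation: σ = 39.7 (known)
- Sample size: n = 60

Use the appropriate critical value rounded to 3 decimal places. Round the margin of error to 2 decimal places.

The population standard deviation σ is known, so use the z-interval margin of error formula.

For 80% confidence, z* = 1.282 (from standard normal table)

Margin of error formula for z-interval: E = z* × σ/√n

E = 1.282 × 39.7/√60
  = 1.282 × 5.125248
  = 6.5706

Rounded to 2 decimal places:

6.57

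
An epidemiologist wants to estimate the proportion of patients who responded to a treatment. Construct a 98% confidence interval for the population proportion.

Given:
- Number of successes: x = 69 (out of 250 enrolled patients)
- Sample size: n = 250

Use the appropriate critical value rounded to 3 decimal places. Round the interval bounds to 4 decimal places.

Sample proportion: p̂ = 69/250 = 0.276000

Check conditions for normal approximation:
  np̂ = 69 ≥ 10 ✓
  n(1-p̂) = 181 ≥ 10 ✓

The sample is large enough, so use a z-interval (normal approximation) for the proportion.

For 98% confidence, z* = 2.326 (from standard normal table)

Standard error: SE = √(p̂(1-p̂)/n) = √(0.276000×0.724000/250) = 0.02827182

Margin of error: E = z* × SE = 2.326 × 0.02827182 = 0.065760

Z-interval: p̂ ± E = 0.276000 ± 0.065760 = (0.210240, 0.341760)

Rounded to 4 decimal places:

(0.2102, 0.3418)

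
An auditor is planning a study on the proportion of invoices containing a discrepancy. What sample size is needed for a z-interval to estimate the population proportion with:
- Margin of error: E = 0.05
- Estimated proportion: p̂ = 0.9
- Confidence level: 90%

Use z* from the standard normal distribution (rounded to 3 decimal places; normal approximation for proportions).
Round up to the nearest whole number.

Using z* for proportion z-interval (normal approximation).

For 90% confidence, z* = 1.645 (from standard normal table)

Sample size formula for proportion z-interval: n = z*²p̂(1-p̂)/E²

n = 1.645² × 0.9 × 0.1 / 0.05²
  = 2.706025 × 0.09 / 0.0025
  = 97.4169

Round up to the nearest whole number: n = 98

98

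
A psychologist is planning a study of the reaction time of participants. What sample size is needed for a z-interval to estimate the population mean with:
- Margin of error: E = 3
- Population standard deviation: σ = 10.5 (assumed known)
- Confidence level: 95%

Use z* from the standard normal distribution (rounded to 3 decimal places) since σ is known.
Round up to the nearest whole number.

Using z* since population σ is known (z-interval formula).

For 95% confidence, z* = 1.96 (from standard normal table)

Sample size formula for z-interval: n = (z*σ/E)²

n = (1.96 × 10.5 / 3)²
  = (6.860000)²
  = 47.0596

Round up to the nearest whole number: n = 48

48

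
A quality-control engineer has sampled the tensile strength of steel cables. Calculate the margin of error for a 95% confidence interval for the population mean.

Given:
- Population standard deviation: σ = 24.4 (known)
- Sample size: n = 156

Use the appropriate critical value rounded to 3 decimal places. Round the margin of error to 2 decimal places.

The population standard deviation σ is known, so use the z-interval margin of error formula.

For 95% confidence, z* = 1.96 (from standard normal table)

Margin of error formula for z-interval: E = z* × σ/√n

E = 1.96 × 24.4/√156
  = 1.96 × 1.953563
  = 3.8290

Rounded to 2 decimal places:

3.83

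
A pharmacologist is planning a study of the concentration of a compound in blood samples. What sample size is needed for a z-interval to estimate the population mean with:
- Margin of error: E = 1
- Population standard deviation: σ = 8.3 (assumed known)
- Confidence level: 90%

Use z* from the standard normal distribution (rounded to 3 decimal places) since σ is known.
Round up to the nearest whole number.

Using z* since population σ is known (z-interval formula).

For 90% confidence, z* = 1.645 (from standard normal table)

Sample size formula for z-interval: n = (z*σ/E)²

n = (1.645 × 8.3 / 1)²
  = (13.653500)²
  = 186.4181

Round up to the nearest whole number: n = 187

187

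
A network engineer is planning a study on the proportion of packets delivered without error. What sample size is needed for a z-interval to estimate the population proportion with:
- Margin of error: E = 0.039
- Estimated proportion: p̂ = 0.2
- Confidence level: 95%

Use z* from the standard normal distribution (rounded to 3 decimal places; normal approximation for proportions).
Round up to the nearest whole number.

Using z* for proportion z-interval (normal approximation).

For 95% confidence, z* = 1.96 (from standard normal table)

Sample size formula for proportion z-interval: n = z*²p̂(1-p̂)/E²

n = 1.96² × 0.2 × 0.8 / 0.039²
  = 3.8416 × 0.16 / 0.001521
  = 404.1131

Round up to the nearest whole number: n = 405

405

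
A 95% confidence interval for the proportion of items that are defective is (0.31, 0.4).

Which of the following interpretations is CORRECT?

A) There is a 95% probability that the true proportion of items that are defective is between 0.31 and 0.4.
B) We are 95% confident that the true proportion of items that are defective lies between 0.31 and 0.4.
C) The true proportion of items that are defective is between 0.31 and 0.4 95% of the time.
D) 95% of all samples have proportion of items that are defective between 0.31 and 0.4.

A confidence interval represents our confidence in the procedure, not a probability statement about the parameter.

Key concept: If we repeated this sampling process many times and computed a 95% CI each time, about 95% of those intervals would contain the true population parameter.

For this specific interval (0.31, 0.4):
- Midpoint (point estimate): 0.355
- Margin of error: 0.045

The correct interpretation is the one stating confidence that the true parameter lies in the interval — option B.

B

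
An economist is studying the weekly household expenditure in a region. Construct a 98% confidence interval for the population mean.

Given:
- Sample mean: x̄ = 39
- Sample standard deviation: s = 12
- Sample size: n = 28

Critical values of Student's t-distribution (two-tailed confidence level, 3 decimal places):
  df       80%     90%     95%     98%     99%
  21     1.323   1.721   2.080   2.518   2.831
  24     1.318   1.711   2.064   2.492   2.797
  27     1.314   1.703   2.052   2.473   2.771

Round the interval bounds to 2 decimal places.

The population standard deviation σ is unknown (only the sample standard deviation s is given), so use a t-interval with df = n - 1 = 28 - 1 = 27.

For 98% confidence with df = 27, t* = 2.473 (from t-table)

Standard error: SE = s/√n = 12/√28 = 2.267787

Margin of error: E = t* × SE = 2.473 × 2.267787 = 5.6082

T-interval: x̄ ± E = 39 ± 5.6082 = (33.3918, 44.6082)

Rounded to 2 decimal places:

(33.39, 44.61)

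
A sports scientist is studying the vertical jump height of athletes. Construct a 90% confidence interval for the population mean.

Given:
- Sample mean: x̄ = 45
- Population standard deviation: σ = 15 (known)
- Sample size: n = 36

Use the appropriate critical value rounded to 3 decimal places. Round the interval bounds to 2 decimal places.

The population standard deviation σ is known, so use a z-interval (standard normal critical value).

For 90% confidence, z* = 1.645 (from standard normal table)

Standard error: SE = σ/√n = 15/√36 = 2.500000

Margin of error: E = z* × SE = 1.645 × 2.500000 = 4.1125

Z-interval: x̄ ± E = 45 ± 4.1125 = (40.8875, 49.1125)

Rounded to 2 decimal places:

(40.89, 49.11)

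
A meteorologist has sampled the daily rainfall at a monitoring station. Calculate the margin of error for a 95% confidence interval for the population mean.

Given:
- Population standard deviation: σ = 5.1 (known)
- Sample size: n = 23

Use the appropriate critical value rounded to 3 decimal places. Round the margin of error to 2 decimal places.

The population standard deviation σ is known, so use the z-interval margin of error formula.

For 95% confidence, z* = 1.96 (from standard normal table)

Margin of error formula for z-interval: E = z* × σ/√n

E = 1.96 × 5.1/√23
  = 1.96 × 1.063424
  = 2.0843

Rounded to 2 decimal places:

2.08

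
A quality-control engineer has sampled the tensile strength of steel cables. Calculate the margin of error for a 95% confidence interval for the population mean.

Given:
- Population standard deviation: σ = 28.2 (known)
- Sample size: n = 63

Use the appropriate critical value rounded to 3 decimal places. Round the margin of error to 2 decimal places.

The population standard deviation σ is known, so use the z-interval margin of error formula.

For 95% confidence, z* = 1.96 (from standard normal table)

Margin of error formula for z-interval: E = z* × σ/√n

E = 1.96 × 28.2/√63
  = 1.96 × 3.552866
  = 6.9636

Rounded to 2 decimal places:

6.96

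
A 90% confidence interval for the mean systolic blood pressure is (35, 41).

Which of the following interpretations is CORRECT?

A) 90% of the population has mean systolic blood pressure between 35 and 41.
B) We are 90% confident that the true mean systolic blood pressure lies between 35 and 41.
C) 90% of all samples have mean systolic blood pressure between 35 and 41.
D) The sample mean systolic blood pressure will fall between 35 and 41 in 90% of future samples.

A confidence interval represents our confidence in the procedure, not a probability statement about the parameter.

Key concept: If we repeated this sampling process many times and computed a 90% CI each time, about 90% of those intervals would contain the true population parameter.

For this specific interval (35, 41):
- Midpoint (point estimate): 38
- Margin of error: 3

The correct interpretation is the one stating confidence that the true parameter lies in the interval — option B.

B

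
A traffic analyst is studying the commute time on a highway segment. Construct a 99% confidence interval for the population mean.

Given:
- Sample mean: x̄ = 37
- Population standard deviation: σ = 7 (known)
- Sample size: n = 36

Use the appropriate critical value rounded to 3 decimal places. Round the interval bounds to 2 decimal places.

The population standard deviation σ is known, so use a z-interval (standard normal critical value).

For 99% confidence, z* = 2.576 (from standard normal table)

Standard error: SE = σ/√n = 7/√36 = 1.166667

Margin of error: E = z* × SE = 2.576 × 1.166667 = 3.0053

Z-interval: x̄ ± E = 37 ± 3.0053 = (33.9947, 40.0053)

Rounded to 2 decimal places:

(33.99, 40.01)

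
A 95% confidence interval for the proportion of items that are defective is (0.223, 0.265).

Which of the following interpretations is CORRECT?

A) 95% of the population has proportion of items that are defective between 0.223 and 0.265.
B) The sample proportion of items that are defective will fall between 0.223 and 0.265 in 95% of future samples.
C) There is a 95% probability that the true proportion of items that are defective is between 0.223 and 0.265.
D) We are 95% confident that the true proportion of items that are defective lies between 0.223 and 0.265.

A confidence interval represents our confidence in the procedure, not a probability statement about the parameter.

Key concept: If we repeated this sampling process many times and computed a 95% CI each time, about 95% of those intervals would contain the true population parameter.

For this specific interval (0.223, 0.265):
- Midpoint (point estimate): 0.244
- Margin of error: 0.021

The correct interpretation is the one stating confidence that the true parameter lies in the interval — option D.

D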